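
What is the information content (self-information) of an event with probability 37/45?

Information content I(x) = -log₂(p(x))
I = -log₂(37/45) = -log₂(0.8222)
I = 0.2824 bits


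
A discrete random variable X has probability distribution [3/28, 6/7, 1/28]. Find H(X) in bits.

H(X) = -Σ p(x) log₂ p(x)
  -3/28 × log₂(3/28) = 0.3453
  -6/7 × log₂(6/7) = 0.1906
  -1/28 × log₂(1/28) = 0.1717
H(X) = 0.7076 bits


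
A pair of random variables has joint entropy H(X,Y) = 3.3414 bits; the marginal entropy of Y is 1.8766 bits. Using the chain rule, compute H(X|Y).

Chain rule: H(X,Y) = H(X|Y) + H(Y)
H(X|Y) = H(X,Y) - H(Y) = 3.3414 - 1.8766 = 1.4648 bits


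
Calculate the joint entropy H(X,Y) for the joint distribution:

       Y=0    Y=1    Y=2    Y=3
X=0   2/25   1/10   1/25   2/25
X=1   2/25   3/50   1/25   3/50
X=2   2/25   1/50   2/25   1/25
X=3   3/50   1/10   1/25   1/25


H(X,Y) = -Σ p(x,y) log₂ p(x,y)
  p(0,0)=2/25: -0.0800 × log₂(0.0800) = 0.2915
  p(0,1)=1/10: -0.1000 × log₂(0.1000) = 0.3322
  p(0,2)=1/25: -0.0400 × log₂(0.0400) = 0.1858
  p(0,3)=2/25: -0.0800 × log₂(0.0800) = 0.2915
  p(1,0)=2/25: -0.0800 × log₂(0.0800) = 0.2915
  p(1,1)=3/50: -0.0600 × log₂(0.0600) = 0.2435
  p(1,2)=1/25: -0.0400 × log₂(0.0400) = 0.1858
  p(1,3)=3/50: -0.0600 × log₂(0.0600) = 0.2435
  p(2,0)=2/25: -0.0800 × log₂(0.0800) = 0.2915
  p(2,1)=1/50: -0.0200 × log₂(0.0200) = 0.1129
  p(2,2)=2/25: -0.0800 × log₂(0.0800) = 0.2915
  p(2,3)=1/25: -0.0400 × log₂(0.0400) = 0.1858
  p(3,0)=3/50: -0.0600 × log₂(0.0600) = 0.2435
  p(3,1)=1/10: -0.1000 × log₂(0.1000) = 0.3322
  p(3,2)=1/25: -0.0400 × log₂(0.0400) = 0.1858
  p(3,3)=1/25: -0.0400 × log₂(0.0400) = 0.1858
H(X,Y) = 3.8942 bits


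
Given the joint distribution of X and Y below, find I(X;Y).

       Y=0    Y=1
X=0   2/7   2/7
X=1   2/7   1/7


H(X) = 0.9852, H(Y) = 0.9852, H(X,Y) = 1.9502
I(X;Y) = H(X) + H(Y) - H(X,Y) = 0.0202 bits


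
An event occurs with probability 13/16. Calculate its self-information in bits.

Information content I(x) = -log₂(p(x))
I = -log₂(13/16) = -log₂(0.8125)
I = 0.2996 bits


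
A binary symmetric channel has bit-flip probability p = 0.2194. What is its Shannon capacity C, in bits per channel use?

For BSC with error probability p:
C = 1 - H(p) where H(p) is binary entropy
H(0.2194) = -0.2194 × log₂(0.2194) - 0.7806 × log₂(0.7806)
H(p) = 0.7591
C = 1 - 0.7591 = 0.2409 bits/use


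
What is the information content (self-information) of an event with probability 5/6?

Information content I(x) = -log₂(p(x))
I = -log₂(5/6) = -log₂(0.8333)
I = 0.2630 bits


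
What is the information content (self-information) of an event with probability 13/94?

Information content I(x) = -log₂(p(x))
I = -log₂(13/94) = -log₂(0.1383)
I = 2.8541 bits


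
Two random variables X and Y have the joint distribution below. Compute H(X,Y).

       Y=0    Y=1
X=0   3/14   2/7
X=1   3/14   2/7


H(X,Y) = -Σ p(x,y) log₂ p(x,y)
  p(0,0)=3/14: -0.2143 × log₂(0.2143) = 0.4762
  p(0,1)=2/7: -0.2857 × log₂(0.2857) = 0.5164
  p(1,0)=3/14: -0.2143 × log₂(0.2143) = 0.4762
  p(1,1)=2/7: -0.2857 × log₂(0.2857) = 0.5164
H(X,Y) = 1.9852 bits


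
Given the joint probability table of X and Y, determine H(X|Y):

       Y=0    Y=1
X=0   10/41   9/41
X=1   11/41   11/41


H(X|Y) = Σ_y p(y) H(X|Y=y)
  p(Y=0) = 21/41, H(X|Y=0) = 0.9984
  p(Y=1) = 20/41, H(X|Y=1) = 0.9928
H(X|Y) = 0.5122×0.9984 + 0.4878×0.9928 = 0.9956 bits


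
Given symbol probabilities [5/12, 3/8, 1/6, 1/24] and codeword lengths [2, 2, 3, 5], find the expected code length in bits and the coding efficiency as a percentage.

Average length L = Σ p_i × l_i = 2.2917 bits
Entropy H = 1.6788 bits
Efficiency η = H/L × 100% = 73.26%


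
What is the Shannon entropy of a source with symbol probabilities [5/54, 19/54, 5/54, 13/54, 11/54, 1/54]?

H(X) = -Σ p(x) log₂ p(x)
  -5/54 × log₂(5/54) = 0.3179
  -19/54 × log₂(19/54) = 0.5302
  -5/54 × log₂(5/54) = 0.3179
  -13/54 × log₂(13/54) = 0.4946
  -11/54 × log₂(11/54) = 0.4676
  -1/54 × log₂(1/54) = 0.1066
H(X) = 2.2347 bits


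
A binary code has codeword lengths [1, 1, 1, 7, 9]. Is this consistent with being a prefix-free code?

Kraft inequality: Σ 2^(-l_i) ≤ 1 for prefix-free code
Calculating: 2^(-1) + 2^(-1) + 2^(-1) + 2^(-7) + 2^(-9)
= 0.5 + 0.5 + 0.5 + 0.0078125 + 0.001953125
= 1.5098
Since 1.5098 > 1, prefix-free code does not exist


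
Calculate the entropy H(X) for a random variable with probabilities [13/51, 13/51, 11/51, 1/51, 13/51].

H(X) = -Σ p(x) log₂ p(x)
  -13/51 × log₂(13/51) = 0.5027
  -13/51 × log₂(13/51) = 0.5027
  -11/51 × log₂(11/51) = 0.4773
  -1/51 × log₂(1/51) = 0.1112
  -13/51 × log₂(13/51) = 0.5027
H(X) = 2.0965 bits


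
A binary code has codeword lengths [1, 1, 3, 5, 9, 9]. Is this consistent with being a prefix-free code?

Kraft inequality: Σ 2^(-l_i) ≤ 1 for prefix-free code
Calculating: 2^(-1) + 2^(-1) + 2^(-3) + 2^(-5) + 2^(-9) + 2^(-9)
= 0.5 + 0.5 + 0.125 + 0.03125 + 0.001953125 + 0.001953125
= 1.1602
Since 1.1602 > 1, prefix-free code does not exist


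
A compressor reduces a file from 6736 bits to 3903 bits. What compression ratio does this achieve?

Compression ratio = Original / Compressed
= 6736 / 3903 = 1.73:1


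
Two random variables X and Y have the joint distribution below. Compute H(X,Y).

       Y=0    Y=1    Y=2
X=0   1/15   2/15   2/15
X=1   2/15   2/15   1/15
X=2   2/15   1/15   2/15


H(X,Y) = -Σ p(x,y) log₂ p(x,y)
  p(0,0)=1/15: -0.0667 × log₂(0.0667) = 0.2605
  p(0,1)=2/15: -0.1333 × log₂(0.1333) = 0.3876
  p(0,2)=2/15: -0.1333 × log₂(0.1333) = 0.3876
  p(1,0)=2/15: -0.1333 × log₂(0.1333) = 0.3876
  p(1,1)=2/15: -0.1333 × log₂(0.1333) = 0.3876
  p(1,2)=1/15: -0.0667 × log₂(0.0667) = 0.2605
  p(2,0)=2/15: -0.1333 × log₂(0.1333) = 0.3876
  p(2,1)=1/15: -0.0667 × log₂(0.0667) = 0.2605
  p(2,2)=2/15: -0.1333 × log₂(0.1333) = 0.3876
H(X,Y) = 3.1069 bits


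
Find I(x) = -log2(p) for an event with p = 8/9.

Information content I(x) = -log₂(p(x))
I = -log₂(8/9) = -log₂(0.8889)
I = 0.1699 bits


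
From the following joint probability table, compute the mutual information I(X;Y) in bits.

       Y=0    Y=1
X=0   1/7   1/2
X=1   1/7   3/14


H(X) = 0.9403, H(Y) = 0.8631, H(X,Y) = 1.7783
I(X;Y) = H(X) + H(Y) - H(X,Y) = 0.0251 bits


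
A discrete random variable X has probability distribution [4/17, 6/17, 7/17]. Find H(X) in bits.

H(X) = -Σ p(x) log₂ p(x)
  -4/17 × log₂(4/17) = 0.4912
  -6/17 × log₂(6/17) = 0.5303
  -7/17 × log₂(7/17) = 0.5271
H(X) = 1.5486 bits


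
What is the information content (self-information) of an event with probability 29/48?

Information content I(x) = -log₂(p(x))
I = -log₂(29/48) = -log₂(0.6042)
I = 0.7270 bits


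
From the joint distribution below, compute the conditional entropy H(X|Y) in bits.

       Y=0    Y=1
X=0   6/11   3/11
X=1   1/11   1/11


H(X|Y) = Σ_y p(y) H(X|Y=y)
  p(Y=0) = 7/11, H(X|Y=0) = 0.5917
  p(Y=1) = 4/11, H(X|Y=1) = 0.8113
H(X|Y) = 0.6364×0.5917 + 0.3636×0.8113 = 0.6715 bits


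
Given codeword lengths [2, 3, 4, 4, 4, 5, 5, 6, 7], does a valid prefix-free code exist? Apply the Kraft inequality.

Kraft inequality: Σ 2^(-l_i) ≤ 1 for prefix-free code
Calculating: 2^(-2) + 2^(-3) + 2^(-4) + 2^(-4) + 2^(-4) + 2^(-5) + 2^(-5) + 2^(-6) + 2^(-7)
= 0.25 + 0.125 + 0.0625 + 0.0625 + 0.0625 + 0.03125 + 0.03125 + 0.015625 + 0.0078125
= 0.6484
Since 0.6484 ≤ 1, prefix-free code exists


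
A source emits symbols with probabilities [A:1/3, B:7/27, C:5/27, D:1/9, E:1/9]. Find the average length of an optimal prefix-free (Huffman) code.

Huffman tree construction:
Combine smallest probabilities repeatedly
Resulting codes:
  A: 11 (length 2)
  B: 10 (length 2)
  C: 00 (length 2)
  D: 010 (length 3)
  E: 011 (length 3)
Average length = Σ p(s) × length(s) = 2.2222 bits


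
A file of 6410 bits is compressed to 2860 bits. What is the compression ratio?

Compression ratio = Original / Compressed
= 6410 / 2860 = 2.24:1


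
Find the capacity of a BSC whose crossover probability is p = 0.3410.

For BSC with error probability p:
C = 1 - H(p) where H(p) is binary entropy
H(0.3410) = -0.3410 × log₂(0.3410) - 0.6590 × log₂(0.6590)
H(p) = 0.9258
C = 1 - 0.9258 = 0.0742 bits/use


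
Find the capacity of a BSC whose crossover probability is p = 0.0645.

For BSC with error probability p:
C = 1 - H(p) where H(p) is binary entropy
H(0.0645) = -0.0645 × log₂(0.0645) - 0.9355 × log₂(0.9355)
H(p) = 0.3451
C = 1 - 0.3451 = 0.6549 bits/use


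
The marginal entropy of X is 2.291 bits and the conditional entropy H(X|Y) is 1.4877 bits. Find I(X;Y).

I(X;Y) = H(X) - H(X|Y)
I(X;Y) = 2.291 - 1.4877 = 0.8033 bits


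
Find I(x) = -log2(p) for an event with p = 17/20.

Information content I(x) = -log₂(p(x))
I = -log₂(17/20) = -log₂(0.8500)
I = 0.2345 bits


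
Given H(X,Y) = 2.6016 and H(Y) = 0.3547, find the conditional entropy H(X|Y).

Chain rule: H(X,Y) = H(X|Y) + H(Y)
H(X|Y) = H(X,Y) - H(Y) = 2.6016 - 0.3547 = 2.2469 bits


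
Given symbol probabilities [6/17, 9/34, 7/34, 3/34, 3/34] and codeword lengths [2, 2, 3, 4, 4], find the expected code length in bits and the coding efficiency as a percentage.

Average length L = Σ p_i × l_i = 2.5588 bits
Entropy H = 2.1254 bits
Efficiency η = H/L × 100% = 83.06%


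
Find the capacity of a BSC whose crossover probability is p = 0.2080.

For BSC with error probability p:
C = 1 - H(p) where H(p) is binary entropy
H(0.2080) = -0.2080 × log₂(0.2080) - 0.7920 × log₂(0.7920)
H(p) = 0.7376
C = 1 - 0.7376 = 0.2624 bits/use


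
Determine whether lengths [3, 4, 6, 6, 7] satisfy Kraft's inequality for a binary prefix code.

Kraft inequality: Σ 2^(-l_i) ≤ 1 for prefix-free code
Calculating: 2^(-3) + 2^(-4) + 2^(-6) + 2^(-6) + 2^(-7)
= 0.125 + 0.0625 + 0.015625 + 0.015625 + 0.0078125
= 0.2266
Since 0.2266 ≤ 1, prefix-free code exists


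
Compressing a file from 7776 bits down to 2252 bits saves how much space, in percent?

Space savings = (1 - Compressed/Original) × 100%
= (1 - 2252/7776) × 100%
= 71.04%


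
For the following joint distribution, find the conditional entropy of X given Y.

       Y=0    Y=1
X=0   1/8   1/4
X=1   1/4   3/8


H(X|Y) = Σ_y p(y) H(X|Y=y)
  p(Y=0) = 3/8, H(X|Y=0) = 0.9183
  p(Y=1) = 5/8, H(X|Y=1) = 0.9710
H(X|Y) = 0.3750×0.9183 + 0.6250×0.9710 = 0.9512 bits


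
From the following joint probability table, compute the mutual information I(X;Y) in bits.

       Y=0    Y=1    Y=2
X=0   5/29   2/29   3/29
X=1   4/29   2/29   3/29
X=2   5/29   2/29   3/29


H(X) = 1.5832, H(Y) = 1.5014, H(X,Y) = 3.0827
I(X;Y) = H(X) + H(Y) - H(X,Y) = 0.0019 bits


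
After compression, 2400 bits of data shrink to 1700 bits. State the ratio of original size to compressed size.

Compression ratio = Original / Compressed
= 2400 / 1700 = 1.41:1


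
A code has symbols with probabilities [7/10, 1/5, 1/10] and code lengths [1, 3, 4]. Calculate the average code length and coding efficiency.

Average length L = Σ p_i × l_i = 1.7000 bits
Entropy H = 1.1568 bits
Efficiency η = H/L × 100% = 68.05%


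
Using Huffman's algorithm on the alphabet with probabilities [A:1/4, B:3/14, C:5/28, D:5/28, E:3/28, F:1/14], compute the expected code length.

Huffman tree construction:
Combine smallest probabilities repeatedly
Resulting codes:
  A: 10 (length 2)
  B: 01 (length 2)
  C: 110 (length 3)
  D: 111 (length 3)
  E: 001 (length 3)
  F: 000 (length 3)
Average length = Σ p(s) × length(s) = 2.5357 bits


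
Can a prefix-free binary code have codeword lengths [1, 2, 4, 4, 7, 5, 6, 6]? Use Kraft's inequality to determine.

Kraft inequality: Σ 2^(-l_i) ≤ 1 for prefix-free code
Calculating: 2^(-1) + 2^(-2) + 2^(-4) + 2^(-4) + 2^(-7) + 2^(-5) + 2^(-6) + 2^(-6)
= 0.5 + 0.25 + 0.0625 + 0.0625 + 0.0078125 + 0.03125 + 0.015625 + 0.015625
= 0.9453
Since 0.9453 ≤ 1, prefix-free code exists


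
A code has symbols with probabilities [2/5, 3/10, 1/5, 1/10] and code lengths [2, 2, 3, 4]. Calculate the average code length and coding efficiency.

Average length L = Σ p_i × l_i = 2.4000 bits
Entropy H = 1.8464 bits
Efficiency η = H/L × 100% = 76.93%


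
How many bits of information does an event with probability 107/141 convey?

Information content I(x) = -log₂(p(x))
I = -log₂(107/141) = -log₂(0.7589)
I = 0.3981 bits


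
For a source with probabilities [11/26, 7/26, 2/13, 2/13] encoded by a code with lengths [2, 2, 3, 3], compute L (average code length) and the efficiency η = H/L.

Average length L = Σ p_i × l_i = 2.3077 bits
Entropy H = 1.8656 bits
Efficiency η = H/L × 100% = 80.84%


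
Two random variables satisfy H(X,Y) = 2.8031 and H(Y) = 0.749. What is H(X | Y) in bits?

Chain rule: H(X,Y) = H(X|Y) + H(Y)
H(X|Y) = H(X,Y) - H(Y) = 2.8031 - 0.749 = 2.0541 bits


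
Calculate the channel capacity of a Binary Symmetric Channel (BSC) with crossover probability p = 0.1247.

For BSC with error probability p:
C = 1 - H(p) where H(p) is binary entropy
H(0.1247) = -0.1247 × log₂(0.1247) - 0.8753 × log₂(0.8753)
H(p) = 0.5427
C = 1 - 0.5427 = 0.4573 bits/use


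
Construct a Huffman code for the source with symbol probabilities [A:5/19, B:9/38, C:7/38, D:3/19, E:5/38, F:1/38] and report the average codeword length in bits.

Huffman tree construction:
Combine smallest probabilities repeatedly
Resulting codes:
  A: 10 (length 2)
  B: 01 (length 2)
  C: 00 (length 2)
  D: 110 (length 3)
  E: 1111 (length 4)
  F: 1110 (length 4)
Average length = Σ p(s) × length(s) = 2.4737 bits


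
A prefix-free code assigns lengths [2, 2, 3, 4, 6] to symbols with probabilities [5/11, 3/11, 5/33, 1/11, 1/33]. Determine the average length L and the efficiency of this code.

Average length L = Σ p_i × l_i = 2.4545 bits
Entropy H = 1.9081 bits
Efficiency η = H/L × 100% = 77.74%


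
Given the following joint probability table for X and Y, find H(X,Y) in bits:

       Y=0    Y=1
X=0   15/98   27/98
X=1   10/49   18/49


H(X,Y) = -Σ p(x,y) log₂ p(x,y)
  p(0,0)=15/98: -0.1531 × log₂(0.1531) = 0.4145
  p(0,1)=27/98: -0.2755 × log₂(0.2755) = 0.5124
  p(1,0)=10/49: -0.2041 × log₂(0.2041) = 0.4679
  p(1,1)=18/49: -0.3673 × log₂(0.3673) = 0.5307
H(X,Y) = 1.9255 bits


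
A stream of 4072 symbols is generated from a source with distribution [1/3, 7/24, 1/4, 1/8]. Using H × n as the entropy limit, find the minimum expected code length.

Entropy H = 1.9218 bits/symbol
Minimum bits = H × n = 1.9218 × 4072
= 7825.53 bits


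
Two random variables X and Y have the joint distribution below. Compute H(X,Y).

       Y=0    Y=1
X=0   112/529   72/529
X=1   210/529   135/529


H(X,Y) = -Σ p(x,y) log₂ p(x,y)
  p(0,0)=112/529: -0.2117 × log₂(0.2117) = 0.4742
  p(0,1)=72/529: -0.1361 × log₂(0.1361) = 0.3916
  p(1,0)=210/529: -0.3970 × log₂(0.3970) = 0.5291
  p(1,1)=135/529: -0.2552 × log₂(0.2552) = 0.5028
H(X,Y) = 1.8977 bits


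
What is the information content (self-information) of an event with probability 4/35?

Information content I(x) = -log₂(p(x))
I = -log₂(4/35) = -log₂(0.1143)
I = 3.1293 bits


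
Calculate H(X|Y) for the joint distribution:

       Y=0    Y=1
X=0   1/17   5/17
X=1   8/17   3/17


H(X|Y) = Σ_y p(y) H(X|Y=y)
  p(Y=0) = 9/17, H(X|Y=0) = 0.5033
  p(Y=1) = 8/17, H(X|Y=1) = 0.9544
H(X|Y) = 0.5294×0.5033 + 0.4706×0.9544 = 0.7156 bits


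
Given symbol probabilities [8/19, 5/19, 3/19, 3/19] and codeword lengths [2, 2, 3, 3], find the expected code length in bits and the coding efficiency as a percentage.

Average length L = Σ p_i × l_i = 2.3158 bits
Entropy H = 1.8732 bits
Efficiency η = H/L × 100% = 80.89%


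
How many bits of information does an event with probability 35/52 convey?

Information content I(x) = -log₂(p(x))
I = -log₂(35/52) = -log₂(0.6731)
I = 0.5712 bits


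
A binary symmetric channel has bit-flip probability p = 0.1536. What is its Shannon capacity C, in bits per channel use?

For BSC with error probability p:
C = 1 - H(p) where H(p) is binary entropy
H(0.1536) = -0.1536 × log₂(0.1536) - 0.8464 × log₂(0.8464)
H(p) = 0.6188
C = 1 - 0.6188 = 0.3812 bits/use


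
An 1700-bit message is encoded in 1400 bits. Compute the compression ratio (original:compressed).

Compression ratio = Original / Compressed
= 1700 / 1400 = 1.21:1


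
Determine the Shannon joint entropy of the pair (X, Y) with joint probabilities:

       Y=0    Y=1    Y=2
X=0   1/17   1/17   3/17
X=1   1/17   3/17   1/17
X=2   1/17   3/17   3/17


H(X,Y) = -Σ p(x,y) log₂ p(x,y)
  p(0,0)=1/17: -0.0588 × log₂(0.0588) = 0.2404
  p(0,1)=1/17: -0.0588 × log₂(0.0588) = 0.2404
  p(0,2)=3/17: -0.1765 × log₂(0.1765) = 0.4416
  p(1,0)=1/17: -0.0588 × log₂(0.0588) = 0.2404
  p(1,1)=3/17: -0.1765 × log₂(0.1765) = 0.4416
  p(1,2)=1/17: -0.0588 × log₂(0.0588) = 0.2404
  p(2,0)=1/17: -0.0588 × log₂(0.0588) = 0.2404
  p(2,1)=3/17: -0.1765 × log₂(0.1765) = 0.4416
  p(2,2)=3/17: -0.1765 × log₂(0.1765) = 0.4416
H(X,Y) = 2.9687 bits


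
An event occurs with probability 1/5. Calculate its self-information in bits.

Information content I(x) = -log₂(p(x))
I = -log₂(1/5) = -log₂(0.2000)
I = 2.3219 bits


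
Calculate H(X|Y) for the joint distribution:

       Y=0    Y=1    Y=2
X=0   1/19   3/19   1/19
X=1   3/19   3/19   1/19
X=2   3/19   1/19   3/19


H(X|Y) = Σ_y p(y) H(X|Y=y)
  p(Y=0) = 7/19, H(X|Y=0) = 1.4488
  p(Y=1) = 7/19, H(X|Y=1) = 1.4488
  p(Y=2) = 5/19, H(X|Y=2) = 1.3710
H(X|Y) = 0.3684×1.4488 + 0.3684×1.4488 + 0.2632×1.3710 = 1.4283 bits


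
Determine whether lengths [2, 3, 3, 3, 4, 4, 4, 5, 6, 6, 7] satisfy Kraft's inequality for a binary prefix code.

Kraft inequality: Σ 2^(-l_i) ≤ 1 for prefix-free code
Calculating: 2^(-2) + 2^(-3) + 2^(-3) + 2^(-3) + 2^(-4) + 2^(-4) + 2^(-4) + 2^(-5) + 2^(-6) + 2^(-6) + 2^(-7)
= 0.25 + 0.125 + 0.125 + 0.125 + 0.0625 + 0.0625 + 0.0625 + 0.03125 + 0.015625 + 0.015625 + 0.0078125
= 0.8828
Since 0.8828 ≤ 1, prefix-free code exists


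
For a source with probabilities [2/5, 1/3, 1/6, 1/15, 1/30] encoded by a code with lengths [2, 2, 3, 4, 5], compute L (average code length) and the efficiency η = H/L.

Average length L = Σ p_i × l_i = 2.4000 bits
Entropy H = 1.9119 bits
Efficiency η = H/L × 100% = 79.66%


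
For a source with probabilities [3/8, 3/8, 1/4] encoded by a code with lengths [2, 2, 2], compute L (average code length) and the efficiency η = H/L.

Average length L = Σ p_i × l_i = 2.0000 bits
Entropy H = 1.5613 bits
Efficiency η = H/L × 100% = 78.06%


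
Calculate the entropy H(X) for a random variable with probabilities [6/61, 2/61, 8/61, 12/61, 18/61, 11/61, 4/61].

H(X) = -Σ p(x) log₂ p(x)
  -6/61 × log₂(6/61) = 0.3291
  -2/61 × log₂(2/61) = 0.1617
  -8/61 × log₂(8/61) = 0.3844
  -12/61 × log₂(12/61) = 0.4615
  -18/61 × log₂(18/61) = 0.5196
  -11/61 × log₂(11/61) = 0.4456
  -4/61 × log₂(4/61) = 0.2578
H(X) = 2.5596 bits


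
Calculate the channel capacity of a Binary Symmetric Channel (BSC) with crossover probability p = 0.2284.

For BSC with error probability p:
C = 1 - H(p) where H(p) is binary entropy
H(0.2284) = -0.2284 × log₂(0.2284) - 0.7716 × log₂(0.7716)
H(p) = 0.7752
C = 1 - 0.7752 = 0.2248 bits/use


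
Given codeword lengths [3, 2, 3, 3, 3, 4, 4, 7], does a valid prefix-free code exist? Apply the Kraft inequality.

Kraft inequality: Σ 2^(-l_i) ≤ 1 for prefix-free code
Calculating: 2^(-3) + 2^(-2) + 2^(-3) + 2^(-3) + 2^(-3) + 2^(-4) + 2^(-4) + 2^(-7)
= 0.125 + 0.25 + 0.125 + 0.125 + 0.125 + 0.0625 + 0.0625 + 0.0078125
= 0.8828
Since 0.8828 ≤ 1, prefix-free code exists


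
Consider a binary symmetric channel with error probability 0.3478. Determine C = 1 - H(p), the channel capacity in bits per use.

For BSC with error probability p:
C = 1 - H(p) where H(p) is binary entropy
H(0.3478) = -0.3478 × log₂(0.3478) - 0.6522 × log₂(0.6522)
H(p) = 0.9321
C = 1 - 0.9321 = 0.0679 bits/use


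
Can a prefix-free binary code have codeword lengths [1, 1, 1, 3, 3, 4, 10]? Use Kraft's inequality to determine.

Kraft inequality: Σ 2^(-l_i) ≤ 1 for prefix-free code
Calculating: 2^(-1) + 2^(-1) + 2^(-1) + 2^(-3) + 2^(-3) + 2^(-4) + 2^(-10)
= 0.5 + 0.5 + 0.5 + 0.125 + 0.125 + 0.0625 + 0.0009765625
= 1.8135
Since 1.8135 > 1, prefix-free code does not exist


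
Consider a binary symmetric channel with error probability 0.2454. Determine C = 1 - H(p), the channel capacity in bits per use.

For BSC with error probability p:
C = 1 - H(p) where H(p) is binary entropy
H(0.2454) = -0.2454 × log₂(0.2454) - 0.7546 × log₂(0.7546)
H(p) = 0.8039
C = 1 - 0.8039 = 0.1961 bits/use


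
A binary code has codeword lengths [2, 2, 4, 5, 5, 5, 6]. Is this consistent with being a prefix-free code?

Kraft inequality: Σ 2^(-l_i) ≤ 1 for prefix-free code
Calculating: 2^(-2) + 2^(-2) + 2^(-4) + 2^(-5) + 2^(-5) + 2^(-5) + 2^(-6)
= 0.25 + 0.25 + 0.0625 + 0.03125 + 0.03125 + 0.03125 + 0.015625
= 0.6719
Since 0.6719 ≤ 1, prefix-free code exists


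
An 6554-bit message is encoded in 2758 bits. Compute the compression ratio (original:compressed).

Compression ratio = Original / Compressed
= 6554 / 2758 = 2.38:1


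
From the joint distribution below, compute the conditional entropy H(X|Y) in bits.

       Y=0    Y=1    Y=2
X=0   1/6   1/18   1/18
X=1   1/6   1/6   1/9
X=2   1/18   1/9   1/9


H(X|Y) = Σ_y p(y) H(X|Y=y)
  p(Y=0) = 7/18, H(X|Y=0) = 1.4488
  p(Y=1) = 1/3, H(X|Y=1) = 1.4591
  p(Y=2) = 5/18, H(X|Y=2) = 1.5219
H(X|Y) = 0.3889×1.4488 + 0.3333×1.4591 + 0.2778×1.5219 = 1.4726 bits


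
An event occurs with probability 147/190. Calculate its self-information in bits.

Information content I(x) = -log₂(p(x))
I = -log₂(147/190) = -log₂(0.7737)
I = 0.3702 bits


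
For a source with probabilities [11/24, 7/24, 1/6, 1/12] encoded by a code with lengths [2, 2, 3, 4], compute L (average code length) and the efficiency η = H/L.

Average length L = Σ p_i × l_i = 2.3333 bits
Entropy H = 1.7639 bits
Efficiency η = H/L × 100% = 75.60%


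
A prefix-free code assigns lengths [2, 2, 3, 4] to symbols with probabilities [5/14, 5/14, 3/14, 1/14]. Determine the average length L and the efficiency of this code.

Average length L = Σ p_i × l_i = 2.3571 bits
Entropy H = 1.8092 bits
Efficiency η = H/L × 100% = 76.75%


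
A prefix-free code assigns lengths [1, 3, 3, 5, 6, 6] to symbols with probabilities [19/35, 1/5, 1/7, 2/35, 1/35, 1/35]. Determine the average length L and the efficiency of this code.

Average length L = Σ p_i × l_i = 2.2000 bits
Entropy H = 1.8729 bits
Efficiency η = H/L × 100% = 85.13%


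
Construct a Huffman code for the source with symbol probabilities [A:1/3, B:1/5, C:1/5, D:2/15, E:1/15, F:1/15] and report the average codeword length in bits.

Huffman tree construction:
Combine smallest probabilities repeatedly
Resulting codes:
  A: 11 (length 2)
  B: 00 (length 2)
  C: 01 (length 2)
  D: 100 (length 3)
  E: 1010 (length 4)
  F: 1011 (length 4)
Average length = Σ p(s) × length(s) = 2.4000 bits


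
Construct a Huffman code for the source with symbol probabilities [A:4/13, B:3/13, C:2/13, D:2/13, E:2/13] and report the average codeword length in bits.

Huffman tree construction:
Combine smallest probabilities repeatedly
Resulting codes:
  A: 10 (length 2)
  B: 01 (length 2)
  C: 110 (length 3)
  D: 111 (length 3)
  E: 00 (length 2)
Average length = Σ p(s) × length(s) = 2.3077 bits


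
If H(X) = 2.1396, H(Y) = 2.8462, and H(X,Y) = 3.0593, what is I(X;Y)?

I(X;Y) = H(X) + H(Y) - H(X,Y)
I(X;Y) = 2.1396 + 2.8462 - 3.0593 = 1.9265 bits


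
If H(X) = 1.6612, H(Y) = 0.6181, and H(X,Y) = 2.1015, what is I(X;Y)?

I(X;Y) = H(X) + H(Y) - H(X,Y)
I(X;Y) = 1.6612 + 0.6181 - 2.1015 = 0.1778 bits


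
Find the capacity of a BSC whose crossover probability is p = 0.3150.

For BSC with error probability p:
C = 1 - H(p) where H(p) is binary entropy
H(0.3150) = -0.3150 × log₂(0.3150) - 0.6850 × log₂(0.6850)
H(p) = 0.8989
C = 1 - 0.8989 = 0.1011 bits/use


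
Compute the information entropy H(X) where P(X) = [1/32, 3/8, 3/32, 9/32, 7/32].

H(X) = -Σ p(x) log₂ p(x)
  -1/32 × log₂(1/32) = 0.1562
  -3/8 × log₂(3/8) = 0.5306
  -3/32 × log₂(3/32) = 0.3202
  -9/32 × log₂(9/32) = 0.5147
  -7/32 × log₂(7/32) = 0.4796
H(X) = 2.0014 bits


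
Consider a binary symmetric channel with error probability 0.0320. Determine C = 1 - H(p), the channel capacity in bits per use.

For BSC with error probability p:
C = 1 - H(p) where H(p) is binary entropy
H(0.0320) = -0.0320 × log₂(0.0320) - 0.9680 × log₂(0.9680)
H(p) = 0.2043
C = 1 - 0.2043 = 0.7957 bits/use


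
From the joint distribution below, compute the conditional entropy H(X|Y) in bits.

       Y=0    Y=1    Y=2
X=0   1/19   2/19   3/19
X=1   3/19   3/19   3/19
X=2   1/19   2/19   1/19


H(X|Y) = Σ_y p(y) H(X|Y=y)
  p(Y=0) = 5/19, H(X|Y=0) = 1.3710
  p(Y=1) = 7/19, H(X|Y=1) = 1.5567
  p(Y=2) = 7/19, H(X|Y=2) = 1.4488
H(X|Y) = 0.2632×1.3710 + 0.3684×1.5567 + 0.3684×1.4488 = 1.4681 bits


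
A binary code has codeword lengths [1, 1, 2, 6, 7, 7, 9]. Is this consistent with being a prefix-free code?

Kraft inequality: Σ 2^(-l_i) ≤ 1 for prefix-free code
Calculating: 2^(-1) + 2^(-1) + 2^(-2) + 2^(-6) + 2^(-7) + 2^(-7) + 2^(-9)
= 0.5 + 0.5 + 0.25 + 0.015625 + 0.0078125 + 0.0078125 + 0.001953125
= 1.2832
Since 1.2832 > 1, prefix-free code does not exist


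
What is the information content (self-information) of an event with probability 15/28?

Information content I(x) = -log₂(p(x))
I = -log₂(15/28) = -log₂(0.5357)
I = 0.9005 bits


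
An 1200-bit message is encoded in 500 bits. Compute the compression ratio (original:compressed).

Compression ratio = Original / Compressed
= 1200 / 500 = 2.40:1


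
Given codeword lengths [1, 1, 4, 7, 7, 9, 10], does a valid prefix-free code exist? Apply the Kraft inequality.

Kraft inequality: Σ 2^(-l_i) ≤ 1 for prefix-free code
Calculating: 2^(-1) + 2^(-1) + 2^(-4) + 2^(-7) + 2^(-7) + 2^(-9) + 2^(-10)
= 0.5 + 0.5 + 0.0625 + 0.0078125 + 0.0078125 + 0.001953125 + 0.0009765625
= 1.0811
Since 1.0811 > 1, prefix-free code does not exist


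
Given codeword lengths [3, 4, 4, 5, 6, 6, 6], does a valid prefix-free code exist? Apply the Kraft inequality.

Kraft inequality: Σ 2^(-l_i) ≤ 1 for prefix-free code
Calculating: 2^(-3) + 2^(-4) + 2^(-4) + 2^(-5) + 2^(-6) + 2^(-6) + 2^(-6)
= 0.125 + 0.0625 + 0.0625 + 0.03125 + 0.015625 + 0.015625 + 0.015625
= 0.3281
Since 0.3281 ≤ 1, prefix-free code exists


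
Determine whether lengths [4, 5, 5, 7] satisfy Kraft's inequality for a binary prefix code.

Kraft inequality: Σ 2^(-l_i) ≤ 1 for prefix-free code
Calculating: 2^(-4) + 2^(-5) + 2^(-5) + 2^(-7)
= 0.0625 + 0.03125 + 0.03125 + 0.0078125
= 0.1328
Since 0.1328 ≤ 1, prefix-free code exists


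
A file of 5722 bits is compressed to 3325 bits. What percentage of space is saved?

Space savings = (1 - Compressed/Original) × 100%
= (1 - 3325/5722) × 100%
= 41.89%


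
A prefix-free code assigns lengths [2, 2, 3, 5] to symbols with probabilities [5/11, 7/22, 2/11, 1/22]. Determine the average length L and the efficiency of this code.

Average length L = Σ p_i × l_i = 2.3182 bits
Entropy H = 1.6926 bits
Efficiency η = H/L × 100% = 73.01%


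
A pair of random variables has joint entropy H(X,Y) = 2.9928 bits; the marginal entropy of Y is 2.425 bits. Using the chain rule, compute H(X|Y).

Chain rule: H(X,Y) = H(X|Y) + H(Y)
H(X|Y) = H(X,Y) - H(Y) = 2.9928 - 2.425 = 0.5678 bits


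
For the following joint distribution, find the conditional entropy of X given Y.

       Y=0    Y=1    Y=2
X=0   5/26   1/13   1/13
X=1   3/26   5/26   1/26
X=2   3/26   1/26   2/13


H(X|Y) = Σ_y p(y) H(X|Y=y)
  p(Y=0) = 11/26, H(X|Y=0) = 1.5395
  p(Y=1) = 4/13, H(X|Y=1) = 1.2988
  p(Y=2) = 7/26, H(X|Y=2) = 1.3788
H(X|Y) = 0.4231×1.5395 + 0.3077×1.2988 + 0.2692×1.3788 = 1.4222 bits


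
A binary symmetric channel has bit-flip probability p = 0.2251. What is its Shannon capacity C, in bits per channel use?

For BSC with error probability p:
C = 1 - H(p) where H(p) is binary entropy
H(0.2251) = -0.2251 × log₂(0.2251) - 0.7749 × log₂(0.7749)
H(p) = 0.7694
C = 1 - 0.7694 = 0.2306 bits/use


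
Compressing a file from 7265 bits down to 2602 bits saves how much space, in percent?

Space savings = (1 - Compressed/Original) × 100%
= (1 - 2602/7265) × 100%
= 64.18%


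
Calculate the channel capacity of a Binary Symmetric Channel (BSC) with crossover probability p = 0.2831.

For BSC with error probability p:
C = 1 - H(p) where H(p) is binary entropy
H(0.2831) = -0.2831 × log₂(0.2831) - 0.7169 × log₂(0.7169)
H(p) = 0.8596
C = 1 - 0.8596 = 0.1404 bits/use


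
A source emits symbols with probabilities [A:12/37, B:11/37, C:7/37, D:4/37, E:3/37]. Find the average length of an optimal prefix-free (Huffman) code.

Huffman tree construction:
Combine smallest probabilities repeatedly
Resulting codes:
  A: 11 (length 2)
  B: 10 (length 2)
  C: 00 (length 2)
  D: 011 (length 3)
  E: 010 (length 3)
Average length = Σ p(s) × length(s) = 2.1892 bits


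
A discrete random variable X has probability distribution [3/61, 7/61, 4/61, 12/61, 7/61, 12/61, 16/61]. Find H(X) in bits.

H(X) = -Σ p(x) log₂ p(x)
  -3/61 × log₂(3/61) = 0.2137
  -7/61 × log₂(7/61) = 0.3584
  -4/61 × log₂(4/61) = 0.2578
  -12/61 × log₂(12/61) = 0.4615
  -7/61 × log₂(7/61) = 0.3584
  -12/61 × log₂(12/61) = 0.4615
  -16/61 × log₂(16/61) = 0.5064
H(X) = 2.6177 bits


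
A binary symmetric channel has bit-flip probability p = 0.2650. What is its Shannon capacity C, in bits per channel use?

For BSC with error probability p:
C = 1 - H(p) where H(p) is binary entropy
H(0.2650) = -0.2650 × log₂(0.2650) - 0.7350 × log₂(0.7350)
H(p) = 0.8342
C = 1 - 0.8342 = 0.1658 bits/use


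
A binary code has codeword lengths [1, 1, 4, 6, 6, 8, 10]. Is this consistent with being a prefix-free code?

Kraft inequality: Σ 2^(-l_i) ≤ 1 for prefix-free code
Calculating: 2^(-1) + 2^(-1) + 2^(-4) + 2^(-6) + 2^(-6) + 2^(-8) + 2^(-10)
= 0.5 + 0.5 + 0.0625 + 0.015625 + 0.015625 + 0.00390625 + 0.0009765625
= 1.0986
Since 1.0986 > 1, prefix-free code does not exist


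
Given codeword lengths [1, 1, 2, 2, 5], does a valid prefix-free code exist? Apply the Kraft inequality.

Kraft inequality: Σ 2^(-l_i) ≤ 1 for prefix-free code
Calculating: 2^(-1) + 2^(-1) + 2^(-2) + 2^(-2) + 2^(-5)
= 0.5 + 0.5 + 0.25 + 0.25 + 0.03125
= 1.5312
Since 1.5312 > 1, prefix-free code does not exist


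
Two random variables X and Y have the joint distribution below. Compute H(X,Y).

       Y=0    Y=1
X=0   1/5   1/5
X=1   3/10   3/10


H(X,Y) = -Σ p(x,y) log₂ p(x,y)
  p(0,0)=1/5: -0.2000 × log₂(0.2000) = 0.4644
  p(0,1)=1/5: -0.2000 × log₂(0.2000) = 0.4644
  p(1,0)=3/10: -0.3000 × log₂(0.3000) = 0.5211
  p(1,1)=3/10: -0.3000 × log₂(0.3000) = 0.5211
H(X,Y) = 1.9710 bits


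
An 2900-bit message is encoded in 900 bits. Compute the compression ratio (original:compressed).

Compression ratio = Original / Compressed
= 2900 / 900 = 3.22:1


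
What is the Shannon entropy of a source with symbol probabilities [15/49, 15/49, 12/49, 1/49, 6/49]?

H(X) = -Σ p(x) log₂ p(x)
  -15/49 × log₂(15/49) = 0.5228
  -15/49 × log₂(15/49) = 0.5228
  -12/49 × log₂(12/49) = 0.4971
  -1/49 × log₂(1/49) = 0.1146
  -6/49 × log₂(6/49) = 0.3710
H(X) = 2.0283 bits


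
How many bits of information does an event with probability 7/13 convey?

Information content I(x) = -log₂(p(x))
I = -log₂(7/13) = -log₂(0.5385)
I = 0.8931 bits


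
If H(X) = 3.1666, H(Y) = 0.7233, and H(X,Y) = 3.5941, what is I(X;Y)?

I(X;Y) = H(X) + H(Y) - H(X,Y)
I(X;Y) = 3.1666 + 0.7233 - 3.5941 = 0.2958 bits


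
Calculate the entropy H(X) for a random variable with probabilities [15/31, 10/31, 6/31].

H(X) = -Σ p(x) log₂ p(x)
  -15/31 × log₂(15/31) = 0.5068
  -10/31 × log₂(10/31) = 0.5265
  -6/31 × log₂(6/31) = 0.4586
H(X) = 1.4919 bits


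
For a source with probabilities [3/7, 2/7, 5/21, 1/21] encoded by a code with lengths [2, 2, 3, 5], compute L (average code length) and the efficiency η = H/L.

Average length L = Σ p_i × l_i = 2.3810 bits
Entropy H = 1.7424 bits
Efficiency η = H/L × 100% = 73.18%


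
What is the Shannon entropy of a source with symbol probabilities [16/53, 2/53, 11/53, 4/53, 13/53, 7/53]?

H(X) = -Σ p(x) log₂ p(x)
  -16/53 × log₂(16/53) = 0.5216
  -2/53 × log₂(2/53) = 0.1784
  -11/53 × log₂(11/53) = 0.4708
  -4/53 × log₂(4/53) = 0.2814
  -13/53 × log₂(13/53) = 0.4973
  -7/53 × log₂(7/53) = 0.3857
H(X) = 2.3353 bits


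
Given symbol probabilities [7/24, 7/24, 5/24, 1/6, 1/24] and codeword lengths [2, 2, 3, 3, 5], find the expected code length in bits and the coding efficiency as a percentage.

Average length L = Σ p_i × l_i = 2.5000 bits
Entropy H = 2.1303 bits
Efficiency η = H/L × 100% = 85.21%


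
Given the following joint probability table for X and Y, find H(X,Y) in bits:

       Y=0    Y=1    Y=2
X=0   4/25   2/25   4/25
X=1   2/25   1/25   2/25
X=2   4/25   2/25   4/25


H(X,Y) = -Σ p(x,y) log₂ p(x,y)
  p(0,0)=4/25: -0.1600 × log₂(0.1600) = 0.4230
  p(0,1)=2/25: -0.0800 × log₂(0.0800) = 0.2915
  p(0,2)=4/25: -0.1600 × log₂(0.1600) = 0.4230
  p(1,0)=2/25: -0.0800 × log₂(0.0800) = 0.2915
  p(1,1)=1/25: -0.0400 × log₂(0.0400) = 0.1858
  p(1,2)=2/25: -0.0800 × log₂(0.0800) = 0.2915
  p(2,0)=4/25: -0.1600 × log₂(0.1600) = 0.4230
  p(2,1)=2/25: -0.0800 × log₂(0.0800) = 0.2915
  p(2,2)=4/25: -0.1600 × log₂(0.1600) = 0.4230
H(X,Y) = 3.0439 bits


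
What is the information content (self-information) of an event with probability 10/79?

Information content I(x) = -log₂(p(x))
I = -log₂(10/79) = -log₂(0.1266)
I = 2.9819 bits


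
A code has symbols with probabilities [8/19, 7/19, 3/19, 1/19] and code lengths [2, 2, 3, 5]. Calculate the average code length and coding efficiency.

Average length L = Σ p_i × l_i = 2.3158 bits
Entropy H = 1.7002 bits
Efficiency η = H/L × 100% = 73.42%


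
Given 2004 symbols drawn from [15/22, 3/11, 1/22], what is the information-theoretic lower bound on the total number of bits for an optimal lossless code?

Entropy H = 1.0907 bits/symbol
Minimum bits = H × n = 1.0907 × 2004
= 2185.67 bits


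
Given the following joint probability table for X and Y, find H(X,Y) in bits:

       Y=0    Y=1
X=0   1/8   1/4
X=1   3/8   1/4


H(X,Y) = -Σ p(x,y) log₂ p(x,y)
  p(0,0)=1/8: -0.1250 × log₂(0.1250) = 0.3750
  p(0,1)=1/4: -0.2500 × log₂(0.2500) = 0.5000
  p(1,0)=3/8: -0.3750 × log₂(0.3750) = 0.5306
  p(1,1)=1/4: -0.2500 × log₂(0.2500) = 0.5000
H(X,Y) = 1.9056 bits


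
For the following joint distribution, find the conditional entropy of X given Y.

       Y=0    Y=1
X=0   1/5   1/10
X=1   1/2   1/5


H(X|Y) = Σ_y p(y) H(X|Y=y)
  p(Y=0) = 7/10, H(X|Y=0) = 0.8631
  p(Y=1) = 3/10, H(X|Y=1) = 0.9183
H(X|Y) = 0.7000×0.8631 + 0.3000×0.9183 = 0.8797 bits


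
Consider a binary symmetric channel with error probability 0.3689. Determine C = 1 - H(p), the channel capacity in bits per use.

For BSC with error probability p:
C = 1 - H(p) where H(p) is binary entropy
H(0.3689) = -0.3689 × log₂(0.3689) - 0.6311 × log₂(0.6311)
H(p) = 0.9498
C = 1 - 0.9498 = 0.0502 bits/use


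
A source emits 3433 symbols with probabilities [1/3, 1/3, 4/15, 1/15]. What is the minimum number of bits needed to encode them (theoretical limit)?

Entropy H = 1.8256 bits/symbol
Minimum bits = H × n = 1.8256 × 3433
= 6267.30 bits


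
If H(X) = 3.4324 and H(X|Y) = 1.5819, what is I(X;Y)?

I(X;Y) = H(X) - H(X|Y)
I(X;Y) = 3.4324 - 1.5819 = 1.8505 bits


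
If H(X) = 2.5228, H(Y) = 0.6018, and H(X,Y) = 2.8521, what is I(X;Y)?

I(X;Y) = H(X) + H(Y) - H(X,Y)
I(X;Y) = 2.5228 + 0.6018 - 2.8521 = 0.2725 bits


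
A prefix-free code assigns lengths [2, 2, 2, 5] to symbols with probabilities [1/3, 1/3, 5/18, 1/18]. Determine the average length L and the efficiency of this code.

Average length L = Σ p_i × l_i = 2.1667 bits
Entropy H = 1.8016 bits
Efficiency η = H/L × 100% = 83.15%


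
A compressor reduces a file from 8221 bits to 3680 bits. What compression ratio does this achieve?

Compression ratio = Original / Compressed
= 8221 / 3680 = 2.23:1


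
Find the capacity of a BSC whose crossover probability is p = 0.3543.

For BSC with error probability p:
C = 1 - H(p) where H(p) is binary entropy
H(0.3543) = -0.3543 × log₂(0.3543) - 0.6457 × log₂(0.6457)
H(p) = 0.9378
C = 1 - 0.9378 = 0.0622 bits/use


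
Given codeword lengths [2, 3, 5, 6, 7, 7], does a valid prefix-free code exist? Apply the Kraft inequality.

Kraft inequality: Σ 2^(-l_i) ≤ 1 for prefix-free code
Calculating: 2^(-2) + 2^(-3) + 2^(-5) + 2^(-6) + 2^(-7) + 2^(-7)
= 0.25 + 0.125 + 0.03125 + 0.015625 + 0.0078125 + 0.0078125
= 0.4375
Since 0.4375 ≤ 1, prefix-free code exists


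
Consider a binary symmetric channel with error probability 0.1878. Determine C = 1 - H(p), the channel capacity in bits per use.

For BSC with error probability p:
C = 1 - H(p) where H(p) is binary entropy
H(0.1878) = -0.1878 × log₂(0.1878) - 0.8122 × log₂(0.8122)
H(p) = 0.6968
C = 1 - 0.6968 = 0.3032 bits/use


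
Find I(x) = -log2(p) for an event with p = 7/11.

Information content I(x) = -log₂(p(x))
I = -log₂(7/11) = -log₂(0.6364)
I = 0.6521 bits


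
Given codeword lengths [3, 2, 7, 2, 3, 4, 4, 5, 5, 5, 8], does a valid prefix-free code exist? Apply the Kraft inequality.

Kraft inequality: Σ 2^(-l_i) ≤ 1 for prefix-free code
Calculating: 2^(-3) + 2^(-2) + 2^(-7) + 2^(-2) + 2^(-3) + 2^(-4) + 2^(-4) + 2^(-5) + 2^(-5) + 2^(-5) + 2^(-8)
= 0.125 + 0.25 + 0.0078125 + 0.25 + 0.125 + 0.0625 + 0.0625 + 0.03125 + 0.03125 + 0.03125 + 0.00390625
= 0.9805
Since 0.9805 ≤ 1, prefix-free code exists


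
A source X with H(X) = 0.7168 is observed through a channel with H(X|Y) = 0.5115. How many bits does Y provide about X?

I(X;Y) = H(X) - H(X|Y)
I(X;Y) = 0.7168 - 0.5115 = 0.2053 bits


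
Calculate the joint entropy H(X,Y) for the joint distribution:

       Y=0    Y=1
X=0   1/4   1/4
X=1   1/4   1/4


H(X,Y) = -Σ p(x,y) log₂ p(x,y)
  p(0,0)=1/4: -0.2500 × log₂(0.2500) = 0.5000
  p(0,1)=1/4: -0.2500 × log₂(0.2500) = 0.5000
  p(1,0)=1/4: -0.2500 × log₂(0.2500) = 0.5000
  p(1,1)=1/4: -0.2500 × log₂(0.2500) = 0.5000
H(X,Y) = 2.0000 bits


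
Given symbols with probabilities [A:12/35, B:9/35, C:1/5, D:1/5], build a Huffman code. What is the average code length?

Huffman tree construction:
Combine smallest probabilities repeatedly
Resulting codes:
  A: 11 (length 2)
  B: 10 (length 2)
  C: 00 (length 2)
  D: 01 (length 2)
Average length = Σ p(s) × length(s) = 2.0000 bits


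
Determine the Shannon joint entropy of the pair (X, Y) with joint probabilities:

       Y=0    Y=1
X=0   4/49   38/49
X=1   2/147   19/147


H(X,Y) = -Σ p(x,y) log₂ p(x,y)
  p(0,0)=4/49: -0.0816 × log₂(0.0816) = 0.2951
  p(0,1)=38/49: -0.7755 × log₂(0.7755) = 0.2844
  p(1,0)=2/147: -0.0136 × log₂(0.0136) = 0.0843
  p(1,1)=19/147: -0.1293 × log₂(0.1293) = 0.3815
H(X,Y) = 1.0454 bits


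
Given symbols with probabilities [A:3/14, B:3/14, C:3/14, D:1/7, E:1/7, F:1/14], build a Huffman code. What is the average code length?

Huffman tree construction:
Combine smallest probabilities repeatedly
Resulting codes:
  A: 111 (length 3)
  B: 00 (length 2)
  C: 01 (length 2)
  D: 101 (length 3)
  E: 110 (length 3)
  F: 100 (length 3)
Average length = Σ p(s) × length(s) = 2.5714 bits
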